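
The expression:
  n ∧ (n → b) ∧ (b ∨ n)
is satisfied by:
  {b: True, n: True}


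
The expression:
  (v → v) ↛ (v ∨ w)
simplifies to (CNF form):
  ¬v ∧ ¬w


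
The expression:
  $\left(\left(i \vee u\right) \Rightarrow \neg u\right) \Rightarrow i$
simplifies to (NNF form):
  $i \vee u$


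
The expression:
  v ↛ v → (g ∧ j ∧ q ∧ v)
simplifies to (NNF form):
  True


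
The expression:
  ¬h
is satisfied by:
  {h: False}


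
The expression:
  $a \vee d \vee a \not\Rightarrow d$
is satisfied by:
  {a: True, d: True}
  {a: True, d: False}
  {d: True, a: False}


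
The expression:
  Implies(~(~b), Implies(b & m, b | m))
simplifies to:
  True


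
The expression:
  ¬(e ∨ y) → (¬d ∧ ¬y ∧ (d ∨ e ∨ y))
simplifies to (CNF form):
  e ∨ y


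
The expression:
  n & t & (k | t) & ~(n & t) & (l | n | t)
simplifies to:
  False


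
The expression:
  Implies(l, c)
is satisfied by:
  {c: True, l: False}
  {l: False, c: False}
  {l: True, c: True}


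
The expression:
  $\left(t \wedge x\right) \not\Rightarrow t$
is never true.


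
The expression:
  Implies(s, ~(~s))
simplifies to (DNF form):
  True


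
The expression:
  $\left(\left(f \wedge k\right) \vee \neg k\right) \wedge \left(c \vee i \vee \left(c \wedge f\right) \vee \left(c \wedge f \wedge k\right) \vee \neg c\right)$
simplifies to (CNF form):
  $f \vee \neg k$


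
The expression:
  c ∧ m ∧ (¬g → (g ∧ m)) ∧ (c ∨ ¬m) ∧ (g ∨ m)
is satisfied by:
  {c: True, m: True, g: True}


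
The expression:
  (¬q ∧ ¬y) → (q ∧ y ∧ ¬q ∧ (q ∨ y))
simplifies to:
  q ∨ y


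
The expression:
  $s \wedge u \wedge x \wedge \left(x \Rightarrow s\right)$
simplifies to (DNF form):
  $s \wedge u \wedge x$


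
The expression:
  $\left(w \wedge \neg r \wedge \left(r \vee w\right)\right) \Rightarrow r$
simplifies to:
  $r \vee \neg w$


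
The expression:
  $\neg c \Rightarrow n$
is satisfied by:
  {n: True, c: True}
  {n: True, c: False}
  {c: True, n: False}


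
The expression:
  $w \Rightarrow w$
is always true.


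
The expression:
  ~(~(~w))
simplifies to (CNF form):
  ~w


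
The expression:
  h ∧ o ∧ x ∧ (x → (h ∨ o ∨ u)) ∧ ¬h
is never true.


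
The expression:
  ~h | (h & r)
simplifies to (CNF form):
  r | ~h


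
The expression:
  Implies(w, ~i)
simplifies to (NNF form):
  ~i | ~w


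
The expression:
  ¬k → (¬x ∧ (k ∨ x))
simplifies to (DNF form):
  k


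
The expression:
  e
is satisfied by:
  {e: True}


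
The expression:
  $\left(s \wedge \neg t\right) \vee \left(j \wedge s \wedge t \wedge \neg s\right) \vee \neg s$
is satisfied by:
  {s: False, t: False}
  {t: True, s: False}
  {s: True, t: False}


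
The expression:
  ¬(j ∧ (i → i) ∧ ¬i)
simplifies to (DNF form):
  i ∨ ¬j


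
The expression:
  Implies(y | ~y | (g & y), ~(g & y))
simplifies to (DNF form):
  ~g | ~y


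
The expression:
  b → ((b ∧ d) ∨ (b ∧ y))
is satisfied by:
  {y: True, d: True, b: False}
  {y: True, d: False, b: False}
  {d: True, y: False, b: False}
  {y: False, d: False, b: False}
  {b: True, y: True, d: True}
  {b: True, y: True, d: False}
  {b: True, d: True, y: False}


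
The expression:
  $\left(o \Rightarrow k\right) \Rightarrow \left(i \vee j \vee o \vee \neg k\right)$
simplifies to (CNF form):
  $i \vee j \vee o \vee \neg k$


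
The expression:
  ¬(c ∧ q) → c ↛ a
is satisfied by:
  {c: True, q: True, a: False}
  {c: True, q: False, a: False}
  {c: True, a: True, q: True}


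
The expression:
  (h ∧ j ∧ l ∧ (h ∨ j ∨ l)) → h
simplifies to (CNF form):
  True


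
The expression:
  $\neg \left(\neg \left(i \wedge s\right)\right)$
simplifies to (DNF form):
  $i \wedge s$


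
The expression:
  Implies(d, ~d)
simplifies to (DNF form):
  ~d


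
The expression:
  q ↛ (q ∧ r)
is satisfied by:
  {q: True, r: False}


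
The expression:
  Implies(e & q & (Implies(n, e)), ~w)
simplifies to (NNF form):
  ~e | ~q | ~w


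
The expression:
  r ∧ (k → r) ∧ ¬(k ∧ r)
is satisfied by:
  {r: True, k: False}


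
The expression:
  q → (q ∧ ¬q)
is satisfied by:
  {q: False}


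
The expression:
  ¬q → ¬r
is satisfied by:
  {q: True, r: False}
  {r: False, q: False}
  {r: True, q: True}


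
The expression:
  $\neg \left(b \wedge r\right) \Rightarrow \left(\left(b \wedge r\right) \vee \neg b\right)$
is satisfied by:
  {r: True, b: False}
  {b: False, r: False}
  {b: True, r: True}


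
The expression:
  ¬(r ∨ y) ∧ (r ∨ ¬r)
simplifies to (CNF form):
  ¬r ∧ ¬y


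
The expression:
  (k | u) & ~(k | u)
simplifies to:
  False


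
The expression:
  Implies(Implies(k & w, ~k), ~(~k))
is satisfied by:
  {k: True}


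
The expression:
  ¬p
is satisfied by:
  {p: False}


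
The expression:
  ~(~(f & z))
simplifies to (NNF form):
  f & z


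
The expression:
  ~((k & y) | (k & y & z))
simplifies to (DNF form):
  ~k | ~y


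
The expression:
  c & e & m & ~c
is never true.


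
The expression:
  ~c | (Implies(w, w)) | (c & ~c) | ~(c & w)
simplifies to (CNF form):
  True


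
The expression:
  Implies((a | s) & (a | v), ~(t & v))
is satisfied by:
  {a: False, s: False, v: False, t: False}
  {s: True, t: False, a: False, v: False}
  {a: True, t: False, s: False, v: False}
  {s: True, a: True, t: False, v: False}
  {t: True, a: False, s: False, v: False}
  {t: True, s: True, a: False, v: False}
  {t: True, a: True, s: False, v: False}
  {t: True, s: True, a: True, v: False}
  {v: True, t: False, a: False, s: False}
  {v: True, s: True, t: False, a: False}
  {v: True, a: True, t: False, s: False}
  {v: True, s: True, a: True, t: False}
  {v: True, t: True, a: False, s: False}


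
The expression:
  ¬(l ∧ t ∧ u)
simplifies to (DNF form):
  ¬l ∨ ¬t ∨ ¬u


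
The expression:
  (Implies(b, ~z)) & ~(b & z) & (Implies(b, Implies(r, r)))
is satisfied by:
  {z: False, b: False}
  {b: True, z: False}
  {z: True, b: False}


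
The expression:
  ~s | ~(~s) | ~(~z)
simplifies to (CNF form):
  True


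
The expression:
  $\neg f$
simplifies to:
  $\neg f$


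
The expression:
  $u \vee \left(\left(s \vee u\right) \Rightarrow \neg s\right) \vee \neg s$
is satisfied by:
  {u: True, s: False}
  {s: False, u: False}
  {s: True, u: True}


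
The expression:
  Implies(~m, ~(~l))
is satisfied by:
  {m: True, l: True}
  {m: True, l: False}
  {l: True, m: False}


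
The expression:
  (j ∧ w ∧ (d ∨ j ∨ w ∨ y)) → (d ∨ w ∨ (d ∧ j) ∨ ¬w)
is always true.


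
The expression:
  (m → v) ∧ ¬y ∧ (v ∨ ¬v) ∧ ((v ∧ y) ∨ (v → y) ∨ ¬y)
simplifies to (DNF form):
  (v ∧ ¬y) ∨ (¬m ∧ ¬y)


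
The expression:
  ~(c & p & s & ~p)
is always true.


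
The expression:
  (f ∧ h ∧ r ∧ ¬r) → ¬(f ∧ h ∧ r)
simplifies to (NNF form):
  True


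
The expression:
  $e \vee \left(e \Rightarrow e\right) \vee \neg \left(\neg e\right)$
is always true.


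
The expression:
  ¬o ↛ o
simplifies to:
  True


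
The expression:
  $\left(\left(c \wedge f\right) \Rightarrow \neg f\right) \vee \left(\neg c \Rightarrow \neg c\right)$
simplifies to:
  $\text{True}$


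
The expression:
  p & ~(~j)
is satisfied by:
  {p: True, j: True}


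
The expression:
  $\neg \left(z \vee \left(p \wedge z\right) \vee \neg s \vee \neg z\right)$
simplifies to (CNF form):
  $\text{False}$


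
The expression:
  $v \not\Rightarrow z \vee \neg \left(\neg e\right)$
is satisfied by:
  {v: True, e: True, z: False}
  {e: True, z: False, v: False}
  {v: True, e: True, z: True}
  {e: True, z: True, v: False}
  {v: True, z: False, e: False}


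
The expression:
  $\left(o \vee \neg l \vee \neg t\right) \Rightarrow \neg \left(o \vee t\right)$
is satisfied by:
  {l: True, o: False, t: False}
  {o: False, t: False, l: False}
  {l: True, t: True, o: False}


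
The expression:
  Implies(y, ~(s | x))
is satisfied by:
  {x: False, y: False, s: False}
  {s: True, x: False, y: False}
  {x: True, s: False, y: False}
  {s: True, x: True, y: False}
  {y: True, s: False, x: False}


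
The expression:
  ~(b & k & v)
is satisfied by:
  {k: False, b: False, v: False}
  {v: True, k: False, b: False}
  {b: True, k: False, v: False}
  {v: True, b: True, k: False}
  {k: True, v: False, b: False}
  {v: True, k: True, b: False}
  {b: True, k: True, v: False}


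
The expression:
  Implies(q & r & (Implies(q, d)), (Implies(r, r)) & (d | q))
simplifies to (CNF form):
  True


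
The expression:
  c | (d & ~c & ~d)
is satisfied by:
  {c: True}


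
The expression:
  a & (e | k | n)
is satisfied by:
  {a: True, n: True, k: True, e: True}
  {a: True, n: True, k: True, e: False}
  {a: True, n: True, e: True, k: False}
  {a: True, n: True, e: False, k: False}
  {a: True, k: True, e: True, n: False}
  {a: True, k: True, e: False, n: False}
  {a: True, k: False, e: True, n: False}


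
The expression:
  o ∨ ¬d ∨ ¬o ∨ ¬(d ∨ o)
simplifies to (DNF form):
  True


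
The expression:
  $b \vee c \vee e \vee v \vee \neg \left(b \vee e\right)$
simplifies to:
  $\text{True}$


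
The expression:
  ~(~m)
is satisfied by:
  {m: True}


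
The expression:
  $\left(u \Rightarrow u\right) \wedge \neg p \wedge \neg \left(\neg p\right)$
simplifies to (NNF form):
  $\text{False}$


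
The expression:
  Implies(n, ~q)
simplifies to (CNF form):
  ~n | ~q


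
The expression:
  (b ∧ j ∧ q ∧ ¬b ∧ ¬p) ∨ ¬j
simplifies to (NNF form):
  ¬j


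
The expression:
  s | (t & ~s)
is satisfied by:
  {t: True, s: True}
  {t: True, s: False}
  {s: True, t: False}


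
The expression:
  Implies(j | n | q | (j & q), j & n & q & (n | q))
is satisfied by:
  {j: False, q: False, n: False}
  {n: True, q: True, j: True}


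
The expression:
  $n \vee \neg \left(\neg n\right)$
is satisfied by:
  {n: True}


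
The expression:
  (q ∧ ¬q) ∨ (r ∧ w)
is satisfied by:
  {r: True, w: True}


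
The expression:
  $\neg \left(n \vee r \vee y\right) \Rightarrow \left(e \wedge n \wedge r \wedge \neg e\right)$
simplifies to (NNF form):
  $n \vee r \vee y$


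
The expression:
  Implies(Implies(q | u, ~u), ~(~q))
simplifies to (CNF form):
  q | u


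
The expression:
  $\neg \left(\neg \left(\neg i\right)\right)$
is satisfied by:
  {i: False}


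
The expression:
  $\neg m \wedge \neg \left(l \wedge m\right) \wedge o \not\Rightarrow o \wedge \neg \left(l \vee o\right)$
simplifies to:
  $\text{False}$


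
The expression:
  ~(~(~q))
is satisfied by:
  {q: False}


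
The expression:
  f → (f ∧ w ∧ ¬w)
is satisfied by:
  {f: False}


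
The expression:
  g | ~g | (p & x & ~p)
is always true.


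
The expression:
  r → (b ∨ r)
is always true.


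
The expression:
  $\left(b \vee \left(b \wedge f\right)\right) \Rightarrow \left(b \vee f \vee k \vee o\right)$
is always true.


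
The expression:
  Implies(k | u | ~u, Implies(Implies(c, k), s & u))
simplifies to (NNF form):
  (c | s) & (c | u) & (s | ~k) & (u | ~k)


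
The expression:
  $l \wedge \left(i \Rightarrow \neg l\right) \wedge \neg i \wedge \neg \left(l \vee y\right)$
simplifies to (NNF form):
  $\text{False}$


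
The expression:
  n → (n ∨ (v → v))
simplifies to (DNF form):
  True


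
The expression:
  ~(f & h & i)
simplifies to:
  ~f | ~h | ~i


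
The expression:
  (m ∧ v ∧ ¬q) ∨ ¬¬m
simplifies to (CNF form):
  m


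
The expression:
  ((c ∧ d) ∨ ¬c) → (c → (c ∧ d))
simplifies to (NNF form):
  True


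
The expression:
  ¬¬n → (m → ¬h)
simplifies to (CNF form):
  ¬h ∨ ¬m ∨ ¬n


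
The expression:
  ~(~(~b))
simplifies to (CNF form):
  ~b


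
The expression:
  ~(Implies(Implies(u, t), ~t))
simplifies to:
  t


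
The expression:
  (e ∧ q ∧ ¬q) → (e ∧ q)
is always true.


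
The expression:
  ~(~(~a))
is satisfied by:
  {a: False}


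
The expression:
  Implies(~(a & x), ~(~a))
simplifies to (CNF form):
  a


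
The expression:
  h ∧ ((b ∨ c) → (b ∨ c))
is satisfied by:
  {h: True}


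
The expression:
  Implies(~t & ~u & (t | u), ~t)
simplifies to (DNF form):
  True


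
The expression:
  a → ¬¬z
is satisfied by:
  {z: True, a: False}
  {a: False, z: False}
  {a: True, z: True}


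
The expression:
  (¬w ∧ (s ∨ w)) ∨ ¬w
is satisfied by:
  {w: False}


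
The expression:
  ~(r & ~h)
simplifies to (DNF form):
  h | ~r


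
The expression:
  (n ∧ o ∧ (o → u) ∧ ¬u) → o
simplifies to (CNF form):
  True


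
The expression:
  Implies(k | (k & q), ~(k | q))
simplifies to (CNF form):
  ~k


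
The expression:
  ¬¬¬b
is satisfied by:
  {b: False}


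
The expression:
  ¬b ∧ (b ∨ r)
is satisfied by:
  {r: True, b: False}


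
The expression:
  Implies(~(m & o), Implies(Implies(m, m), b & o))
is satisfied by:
  {b: True, m: True, o: True}
  {b: True, o: True, m: False}
  {m: True, o: True, b: False}


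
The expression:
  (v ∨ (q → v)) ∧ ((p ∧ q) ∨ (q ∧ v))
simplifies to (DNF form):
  q ∧ v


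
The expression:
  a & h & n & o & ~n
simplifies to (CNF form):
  False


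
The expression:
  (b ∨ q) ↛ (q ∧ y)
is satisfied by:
  {b: True, y: False, q: False}
  {q: True, b: True, y: False}
  {q: True, y: False, b: False}
  {b: True, y: True, q: False}


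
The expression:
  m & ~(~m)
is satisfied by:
  {m: True}


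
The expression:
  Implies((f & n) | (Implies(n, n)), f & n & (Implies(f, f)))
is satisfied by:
  {f: True, n: True}


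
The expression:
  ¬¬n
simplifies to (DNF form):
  n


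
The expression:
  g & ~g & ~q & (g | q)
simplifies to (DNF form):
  False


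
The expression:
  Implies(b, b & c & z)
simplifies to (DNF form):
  ~b | (c & z)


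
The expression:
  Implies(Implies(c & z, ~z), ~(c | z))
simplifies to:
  (c & z) | (~c & ~z)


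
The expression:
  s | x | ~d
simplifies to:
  s | x | ~d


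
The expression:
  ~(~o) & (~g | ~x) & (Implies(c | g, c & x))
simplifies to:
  o & ~g & (x | ~c)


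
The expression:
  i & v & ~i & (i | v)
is never true.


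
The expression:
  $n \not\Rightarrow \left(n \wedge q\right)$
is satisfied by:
  {n: True, q: False}


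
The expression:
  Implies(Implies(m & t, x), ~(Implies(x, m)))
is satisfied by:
  {x: True, t: True, m: False}
  {x: True, m: False, t: False}
  {t: True, m: True, x: False}


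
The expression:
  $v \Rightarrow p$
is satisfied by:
  {p: True, v: False}
  {v: False, p: False}
  {v: True, p: True}


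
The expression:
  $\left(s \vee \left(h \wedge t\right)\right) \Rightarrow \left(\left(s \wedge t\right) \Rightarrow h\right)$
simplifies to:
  $h \vee \neg s \vee \neg t$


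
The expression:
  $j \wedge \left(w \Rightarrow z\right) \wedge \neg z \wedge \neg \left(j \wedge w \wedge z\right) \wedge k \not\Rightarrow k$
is never true.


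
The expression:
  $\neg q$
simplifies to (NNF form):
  $\neg q$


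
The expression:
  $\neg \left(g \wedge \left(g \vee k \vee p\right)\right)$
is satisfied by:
  {g: False}


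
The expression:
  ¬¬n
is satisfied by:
  {n: True}


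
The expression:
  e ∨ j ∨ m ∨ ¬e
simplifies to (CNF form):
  True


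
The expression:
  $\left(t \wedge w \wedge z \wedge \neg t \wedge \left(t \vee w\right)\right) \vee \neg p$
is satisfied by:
  {p: False}


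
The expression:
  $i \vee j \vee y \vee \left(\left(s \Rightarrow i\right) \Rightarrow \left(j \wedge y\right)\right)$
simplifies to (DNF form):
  $i \vee j \vee s \vee y$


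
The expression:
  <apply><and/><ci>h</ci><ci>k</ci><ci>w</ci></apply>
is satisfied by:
  {h: True, w: True, k: True}


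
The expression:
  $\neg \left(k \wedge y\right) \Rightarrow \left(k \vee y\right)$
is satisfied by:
  {y: True, k: True}
  {y: True, k: False}
  {k: True, y: False}


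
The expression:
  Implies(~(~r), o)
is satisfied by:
  {o: True, r: False}
  {r: False, o: False}
  {r: True, o: True}


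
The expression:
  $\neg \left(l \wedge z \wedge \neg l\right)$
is always true.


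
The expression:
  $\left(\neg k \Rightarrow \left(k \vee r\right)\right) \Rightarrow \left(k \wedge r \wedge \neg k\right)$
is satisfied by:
  {r: False, k: False}


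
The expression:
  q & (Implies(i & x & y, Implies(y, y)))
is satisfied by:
  {q: True}


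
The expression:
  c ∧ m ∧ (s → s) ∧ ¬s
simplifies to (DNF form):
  c ∧ m ∧ ¬s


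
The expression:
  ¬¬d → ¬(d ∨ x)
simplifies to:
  ¬d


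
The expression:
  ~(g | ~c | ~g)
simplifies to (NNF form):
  False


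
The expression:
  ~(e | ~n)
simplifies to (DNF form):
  n & ~e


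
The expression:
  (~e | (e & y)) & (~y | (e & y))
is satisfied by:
  {e: False, y: False}
  {y: True, e: True}


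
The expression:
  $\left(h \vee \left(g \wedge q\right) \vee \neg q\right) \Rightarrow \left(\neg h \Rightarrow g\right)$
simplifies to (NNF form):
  $g \vee h \vee q$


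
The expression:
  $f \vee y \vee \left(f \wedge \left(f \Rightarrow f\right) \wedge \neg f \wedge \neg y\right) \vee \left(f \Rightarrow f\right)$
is always true.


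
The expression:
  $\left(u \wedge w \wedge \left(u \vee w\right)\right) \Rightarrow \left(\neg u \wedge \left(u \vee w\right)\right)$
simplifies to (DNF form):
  $\neg u \vee \neg w$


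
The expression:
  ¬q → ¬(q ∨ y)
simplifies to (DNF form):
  q ∨ ¬y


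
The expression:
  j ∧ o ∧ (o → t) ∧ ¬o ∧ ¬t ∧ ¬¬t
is never true.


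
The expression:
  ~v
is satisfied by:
  {v: False}


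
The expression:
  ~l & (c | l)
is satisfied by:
  {c: True, l: False}


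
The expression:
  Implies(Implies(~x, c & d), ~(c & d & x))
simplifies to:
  ~c | ~d | ~x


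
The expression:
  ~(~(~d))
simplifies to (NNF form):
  ~d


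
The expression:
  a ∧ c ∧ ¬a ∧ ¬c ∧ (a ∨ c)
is never true.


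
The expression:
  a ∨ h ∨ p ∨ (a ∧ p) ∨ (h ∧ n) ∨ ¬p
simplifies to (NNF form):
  True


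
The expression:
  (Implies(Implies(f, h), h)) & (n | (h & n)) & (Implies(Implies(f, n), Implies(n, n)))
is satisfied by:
  {n: True, h: True, f: True}
  {n: True, h: True, f: False}
  {n: True, f: True, h: False}


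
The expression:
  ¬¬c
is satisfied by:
  {c: True}


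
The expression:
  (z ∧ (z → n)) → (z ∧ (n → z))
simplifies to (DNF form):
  True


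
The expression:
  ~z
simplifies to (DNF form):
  ~z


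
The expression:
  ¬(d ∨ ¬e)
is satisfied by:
  {e: True, d: False}


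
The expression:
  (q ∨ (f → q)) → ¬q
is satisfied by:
  {q: False}


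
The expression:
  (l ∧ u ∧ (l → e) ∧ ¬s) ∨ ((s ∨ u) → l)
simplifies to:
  l ∨ (¬s ∧ ¬u)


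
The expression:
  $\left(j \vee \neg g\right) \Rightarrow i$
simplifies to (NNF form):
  $i \vee \left(g \wedge \neg j\right)$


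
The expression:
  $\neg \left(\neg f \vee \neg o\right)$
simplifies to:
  $f \wedge o$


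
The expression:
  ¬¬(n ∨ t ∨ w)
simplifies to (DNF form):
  n ∨ t ∨ w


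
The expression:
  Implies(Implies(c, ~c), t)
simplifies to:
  c | t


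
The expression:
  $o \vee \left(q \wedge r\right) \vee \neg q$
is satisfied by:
  {r: True, o: True, q: False}
  {r: True, q: False, o: False}
  {o: True, q: False, r: False}
  {o: False, q: False, r: False}
  {r: True, o: True, q: True}
  {r: True, q: True, o: False}
  {o: True, q: True, r: False}


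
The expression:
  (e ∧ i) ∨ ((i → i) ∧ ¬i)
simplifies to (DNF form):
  e ∨ ¬i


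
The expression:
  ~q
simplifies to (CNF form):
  ~q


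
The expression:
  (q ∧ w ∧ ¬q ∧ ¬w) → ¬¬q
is always true.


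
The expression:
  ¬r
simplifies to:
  ¬r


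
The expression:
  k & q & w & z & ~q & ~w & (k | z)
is never true.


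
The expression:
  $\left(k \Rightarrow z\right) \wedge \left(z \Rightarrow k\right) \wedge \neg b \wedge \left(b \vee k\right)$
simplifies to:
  $k \wedge z \wedge \neg b$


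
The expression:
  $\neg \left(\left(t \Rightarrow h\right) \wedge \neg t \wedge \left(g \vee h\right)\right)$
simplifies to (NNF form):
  $t \vee \left(\neg g \wedge \neg h\right)$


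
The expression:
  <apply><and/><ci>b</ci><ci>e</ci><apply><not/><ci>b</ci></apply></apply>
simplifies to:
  <false/>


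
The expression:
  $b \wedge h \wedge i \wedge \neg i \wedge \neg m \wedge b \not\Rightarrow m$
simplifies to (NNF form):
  $\text{False}$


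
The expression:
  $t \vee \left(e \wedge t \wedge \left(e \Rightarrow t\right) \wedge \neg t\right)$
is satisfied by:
  {t: True}


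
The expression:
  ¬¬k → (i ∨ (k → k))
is always true.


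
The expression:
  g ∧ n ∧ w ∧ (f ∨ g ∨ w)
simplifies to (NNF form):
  g ∧ n ∧ w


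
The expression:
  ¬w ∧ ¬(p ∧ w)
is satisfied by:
  {w: False}


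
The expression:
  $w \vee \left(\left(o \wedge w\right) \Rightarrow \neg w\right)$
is always true.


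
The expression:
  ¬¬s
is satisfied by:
  {s: True}


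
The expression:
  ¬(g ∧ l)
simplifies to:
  ¬g ∨ ¬l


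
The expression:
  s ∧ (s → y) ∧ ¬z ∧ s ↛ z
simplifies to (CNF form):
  s ∧ y ∧ ¬z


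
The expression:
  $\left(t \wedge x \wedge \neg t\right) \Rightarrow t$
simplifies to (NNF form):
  $\text{True}$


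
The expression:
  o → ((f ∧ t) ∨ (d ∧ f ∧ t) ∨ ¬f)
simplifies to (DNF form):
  t ∨ ¬f ∨ ¬o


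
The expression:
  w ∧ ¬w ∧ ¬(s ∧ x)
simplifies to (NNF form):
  False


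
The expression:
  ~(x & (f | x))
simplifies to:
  ~x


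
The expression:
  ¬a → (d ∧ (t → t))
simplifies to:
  a ∨ d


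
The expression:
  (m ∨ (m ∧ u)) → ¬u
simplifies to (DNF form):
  ¬m ∨ ¬u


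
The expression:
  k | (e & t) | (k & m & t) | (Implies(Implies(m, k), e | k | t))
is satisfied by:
  {k: True, t: True, m: True, e: True}
  {k: True, t: True, m: True, e: False}
  {k: True, t: True, e: True, m: False}
  {k: True, t: True, e: False, m: False}
  {k: True, m: True, e: True, t: False}
  {k: True, m: True, e: False, t: False}
  {k: True, m: False, e: True, t: False}
  {k: True, m: False, e: False, t: False}
  {t: True, m: True, e: True, k: False}
  {t: True, m: True, e: False, k: False}
  {t: True, e: True, m: False, k: False}
  {t: True, e: False, m: False, k: False}
  {m: True, e: True, t: False, k: False}
  {m: True, t: False, e: False, k: False}
  {e: True, t: False, m: False, k: False}


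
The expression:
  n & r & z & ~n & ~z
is never true.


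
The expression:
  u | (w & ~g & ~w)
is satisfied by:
  {u: True}


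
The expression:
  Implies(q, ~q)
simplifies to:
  ~q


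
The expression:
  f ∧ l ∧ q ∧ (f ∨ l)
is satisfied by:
  {f: True, q: True, l: True}


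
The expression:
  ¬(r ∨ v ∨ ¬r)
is never true.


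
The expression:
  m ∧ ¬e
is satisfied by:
  {m: True, e: False}


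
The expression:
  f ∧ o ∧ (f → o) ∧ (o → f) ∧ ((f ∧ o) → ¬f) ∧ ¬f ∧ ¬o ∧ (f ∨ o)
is never true.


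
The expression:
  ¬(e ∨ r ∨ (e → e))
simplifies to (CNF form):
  False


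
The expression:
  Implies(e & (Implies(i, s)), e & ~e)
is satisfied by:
  {i: True, e: False, s: False}
  {i: False, e: False, s: False}
  {s: True, i: True, e: False}
  {s: True, i: False, e: False}
  {e: True, i: True, s: False}


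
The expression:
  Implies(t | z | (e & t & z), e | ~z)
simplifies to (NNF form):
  e | ~z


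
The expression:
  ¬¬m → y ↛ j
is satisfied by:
  {y: True, m: False, j: False}
  {y: False, m: False, j: False}
  {j: True, y: True, m: False}
  {j: True, y: False, m: False}
  {m: True, y: True, j: False}


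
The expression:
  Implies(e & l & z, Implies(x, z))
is always true.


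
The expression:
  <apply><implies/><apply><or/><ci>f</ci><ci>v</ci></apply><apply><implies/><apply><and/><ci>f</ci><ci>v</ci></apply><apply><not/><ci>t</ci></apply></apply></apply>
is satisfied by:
  {v: False, t: False, f: False}
  {f: True, v: False, t: False}
  {t: True, v: False, f: False}
  {f: True, t: True, v: False}
  {v: True, f: False, t: False}
  {f: True, v: True, t: False}
  {t: True, v: True, f: False}


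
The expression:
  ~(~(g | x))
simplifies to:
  g | x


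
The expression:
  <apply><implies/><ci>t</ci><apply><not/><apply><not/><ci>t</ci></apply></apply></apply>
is always true.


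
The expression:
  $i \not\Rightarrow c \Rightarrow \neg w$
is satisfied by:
  {c: True, w: False, i: False}
  {w: False, i: False, c: False}
  {i: True, c: True, w: False}
  {i: True, w: False, c: False}
  {c: True, w: True, i: False}
  {w: True, c: False, i: False}
  {i: True, w: True, c: True}


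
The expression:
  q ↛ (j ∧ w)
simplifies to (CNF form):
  q ∧ (¬j ∨ ¬w)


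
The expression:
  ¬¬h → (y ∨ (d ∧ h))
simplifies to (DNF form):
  d ∨ y ∨ ¬h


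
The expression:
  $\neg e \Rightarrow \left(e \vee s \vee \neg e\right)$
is always true.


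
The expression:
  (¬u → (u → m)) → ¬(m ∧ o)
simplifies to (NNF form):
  ¬m ∨ ¬o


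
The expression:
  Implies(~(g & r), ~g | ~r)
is always true.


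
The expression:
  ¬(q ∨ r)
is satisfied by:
  {q: False, r: False}


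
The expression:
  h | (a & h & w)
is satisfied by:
  {h: True}


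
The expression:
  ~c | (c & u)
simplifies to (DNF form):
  u | ~c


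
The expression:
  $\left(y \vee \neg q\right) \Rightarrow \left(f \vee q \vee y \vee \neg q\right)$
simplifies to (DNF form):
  $\text{True}$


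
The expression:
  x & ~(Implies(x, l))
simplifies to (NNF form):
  x & ~l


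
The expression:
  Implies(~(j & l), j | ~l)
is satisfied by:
  {j: True, l: False}
  {l: False, j: False}
  {l: True, j: True}


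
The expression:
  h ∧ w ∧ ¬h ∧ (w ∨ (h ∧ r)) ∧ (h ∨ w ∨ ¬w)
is never true.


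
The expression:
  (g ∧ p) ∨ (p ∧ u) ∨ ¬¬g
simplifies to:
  g ∨ (p ∧ u)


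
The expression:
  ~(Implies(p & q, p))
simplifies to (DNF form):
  False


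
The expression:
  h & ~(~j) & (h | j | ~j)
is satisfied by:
  {h: True, j: True}


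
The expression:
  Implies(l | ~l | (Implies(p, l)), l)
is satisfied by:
  {l: True}


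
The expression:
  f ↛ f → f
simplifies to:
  True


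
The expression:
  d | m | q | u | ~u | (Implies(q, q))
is always true.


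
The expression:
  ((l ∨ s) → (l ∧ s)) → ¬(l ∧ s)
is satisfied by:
  {l: False, s: False}
  {s: True, l: False}
  {l: True, s: False}


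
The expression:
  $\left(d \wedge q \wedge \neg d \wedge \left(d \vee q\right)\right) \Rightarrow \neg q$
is always true.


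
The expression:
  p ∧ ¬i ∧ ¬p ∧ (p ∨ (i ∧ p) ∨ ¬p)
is never true.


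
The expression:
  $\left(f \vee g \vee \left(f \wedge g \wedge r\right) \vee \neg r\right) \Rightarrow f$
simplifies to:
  $f \vee \left(r \wedge \neg g\right)$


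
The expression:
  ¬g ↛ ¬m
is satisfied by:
  {m: True, g: False}


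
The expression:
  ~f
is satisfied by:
  {f: False}


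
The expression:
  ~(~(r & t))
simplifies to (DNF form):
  r & t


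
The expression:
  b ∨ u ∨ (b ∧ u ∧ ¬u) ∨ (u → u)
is always true.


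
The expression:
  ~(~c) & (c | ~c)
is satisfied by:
  {c: True}


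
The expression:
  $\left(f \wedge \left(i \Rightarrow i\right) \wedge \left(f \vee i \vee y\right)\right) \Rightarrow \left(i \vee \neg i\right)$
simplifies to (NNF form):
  $\text{True}$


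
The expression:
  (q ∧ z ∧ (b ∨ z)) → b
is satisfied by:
  {b: True, q: False, z: False}
  {q: False, z: False, b: False}
  {b: True, z: True, q: False}
  {z: True, q: False, b: False}
  {b: True, q: True, z: False}
  {q: True, b: False, z: False}
  {b: True, z: True, q: True}


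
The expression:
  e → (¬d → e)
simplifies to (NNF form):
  True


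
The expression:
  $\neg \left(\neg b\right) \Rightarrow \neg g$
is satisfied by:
  {g: False, b: False}
  {b: True, g: False}
  {g: True, b: False}


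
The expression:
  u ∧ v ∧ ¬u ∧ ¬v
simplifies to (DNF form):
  False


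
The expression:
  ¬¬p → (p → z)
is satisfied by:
  {z: True, p: False}
  {p: False, z: False}
  {p: True, z: True}


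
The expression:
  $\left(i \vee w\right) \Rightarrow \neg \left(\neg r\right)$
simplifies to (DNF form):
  $r \vee \left(\neg i \wedge \neg w\right)$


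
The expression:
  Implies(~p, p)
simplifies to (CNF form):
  p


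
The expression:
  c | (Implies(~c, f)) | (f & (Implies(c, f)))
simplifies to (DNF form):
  c | f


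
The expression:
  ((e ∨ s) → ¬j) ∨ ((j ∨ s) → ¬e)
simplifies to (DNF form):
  ¬e ∨ ¬j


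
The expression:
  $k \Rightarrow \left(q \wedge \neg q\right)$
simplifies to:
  $\neg k$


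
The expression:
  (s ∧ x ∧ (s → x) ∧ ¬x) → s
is always true.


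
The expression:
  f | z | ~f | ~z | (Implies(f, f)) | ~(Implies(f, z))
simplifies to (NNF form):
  True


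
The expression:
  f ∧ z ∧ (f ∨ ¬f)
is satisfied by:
  {z: True, f: True}


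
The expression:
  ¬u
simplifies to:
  ¬u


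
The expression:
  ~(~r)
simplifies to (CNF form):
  r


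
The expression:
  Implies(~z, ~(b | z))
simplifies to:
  z | ~b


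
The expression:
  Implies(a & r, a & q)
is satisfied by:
  {q: True, a: False, r: False}
  {q: False, a: False, r: False}
  {r: True, q: True, a: False}
  {r: True, q: False, a: False}
  {a: True, q: True, r: False}
  {a: True, q: False, r: False}
  {a: True, r: True, q: True}


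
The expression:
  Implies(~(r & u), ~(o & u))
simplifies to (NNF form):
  r | ~o | ~u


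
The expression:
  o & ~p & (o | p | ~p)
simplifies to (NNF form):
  o & ~p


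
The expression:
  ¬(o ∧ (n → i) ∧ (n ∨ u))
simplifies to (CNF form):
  (n ∨ ¬n ∨ ¬o) ∧ (n ∨ ¬o ∨ ¬u) ∧ (¬i ∨ ¬n ∨ ¬o) ∧ (¬i ∨ ¬o ∨ ¬u)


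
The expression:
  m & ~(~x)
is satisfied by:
  {m: True, x: True}


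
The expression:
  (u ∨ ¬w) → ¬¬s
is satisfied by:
  {s: True, w: True, u: False}
  {s: True, w: False, u: False}
  {s: True, u: True, w: True}
  {s: True, u: True, w: False}
  {w: True, u: False, s: False}


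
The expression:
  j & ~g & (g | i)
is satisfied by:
  {i: True, j: True, g: False}


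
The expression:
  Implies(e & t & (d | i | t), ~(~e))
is always true.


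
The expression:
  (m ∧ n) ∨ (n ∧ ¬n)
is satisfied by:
  {m: True, n: True}


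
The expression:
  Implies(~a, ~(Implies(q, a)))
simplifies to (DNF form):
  a | q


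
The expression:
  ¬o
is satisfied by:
  {o: False}


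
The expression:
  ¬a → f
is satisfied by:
  {a: True, f: True}
  {a: True, f: False}
  {f: True, a: False}


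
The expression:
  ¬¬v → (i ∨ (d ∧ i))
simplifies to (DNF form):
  i ∨ ¬v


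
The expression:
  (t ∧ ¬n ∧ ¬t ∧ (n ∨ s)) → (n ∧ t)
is always true.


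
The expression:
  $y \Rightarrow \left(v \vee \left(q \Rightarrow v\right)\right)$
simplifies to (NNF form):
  $v \vee \neg q \vee \neg y$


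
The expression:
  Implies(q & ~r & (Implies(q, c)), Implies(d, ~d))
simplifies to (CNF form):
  r | ~c | ~d | ~q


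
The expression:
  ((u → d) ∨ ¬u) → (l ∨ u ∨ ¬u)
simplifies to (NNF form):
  True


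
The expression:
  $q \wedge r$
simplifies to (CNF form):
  $q \wedge r$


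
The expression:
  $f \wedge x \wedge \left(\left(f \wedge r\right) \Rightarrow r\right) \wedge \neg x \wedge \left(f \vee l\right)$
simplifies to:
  $\text{False}$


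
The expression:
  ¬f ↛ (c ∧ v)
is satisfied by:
  {f: False, v: False, c: False}
  {c: True, f: False, v: False}
  {v: True, f: False, c: False}


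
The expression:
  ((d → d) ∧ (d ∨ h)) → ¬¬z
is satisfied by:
  {z: True, h: False, d: False}
  {d: True, z: True, h: False}
  {z: True, h: True, d: False}
  {d: True, z: True, h: True}
  {d: False, h: False, z: False}


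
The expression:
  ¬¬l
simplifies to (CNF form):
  l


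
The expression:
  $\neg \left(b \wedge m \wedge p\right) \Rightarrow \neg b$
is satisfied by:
  {p: True, m: True, b: False}
  {p: True, m: False, b: False}
  {m: True, p: False, b: False}
  {p: False, m: False, b: False}
  {b: True, p: True, m: True}


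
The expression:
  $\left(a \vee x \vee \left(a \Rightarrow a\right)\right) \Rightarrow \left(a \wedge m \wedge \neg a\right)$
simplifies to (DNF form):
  $\text{False}$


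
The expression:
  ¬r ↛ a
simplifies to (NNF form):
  ¬a ∧ ¬r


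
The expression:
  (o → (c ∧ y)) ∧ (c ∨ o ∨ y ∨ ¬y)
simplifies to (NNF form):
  (c ∧ y) ∨ ¬o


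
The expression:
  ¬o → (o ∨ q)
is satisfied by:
  {q: True, o: True}
  {q: True, o: False}
  {o: True, q: False}


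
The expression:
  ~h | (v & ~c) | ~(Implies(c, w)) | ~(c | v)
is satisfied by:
  {w: False, c: False, h: False}
  {h: True, w: False, c: False}
  {c: True, w: False, h: False}
  {h: True, c: True, w: False}
  {w: True, h: False, c: False}
  {h: True, w: True, c: False}
  {c: True, w: True, h: False}


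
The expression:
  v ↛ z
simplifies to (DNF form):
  v ∧ ¬z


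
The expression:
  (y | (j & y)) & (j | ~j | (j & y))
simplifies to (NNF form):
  y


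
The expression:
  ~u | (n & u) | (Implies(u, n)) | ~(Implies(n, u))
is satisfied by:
  {n: True, u: False}
  {u: False, n: False}
  {u: True, n: True}


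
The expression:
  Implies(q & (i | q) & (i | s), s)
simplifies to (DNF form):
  s | ~i | ~q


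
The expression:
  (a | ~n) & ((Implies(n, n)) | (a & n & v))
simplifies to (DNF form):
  a | ~n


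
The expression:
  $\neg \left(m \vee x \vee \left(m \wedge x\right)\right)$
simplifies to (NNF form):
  $\neg m \wedge \neg x$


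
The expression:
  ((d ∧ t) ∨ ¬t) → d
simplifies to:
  d ∨ t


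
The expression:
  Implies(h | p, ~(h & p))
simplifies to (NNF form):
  ~h | ~p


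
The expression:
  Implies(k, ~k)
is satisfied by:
  {k: False}


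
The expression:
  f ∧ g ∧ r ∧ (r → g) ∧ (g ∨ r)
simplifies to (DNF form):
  f ∧ g ∧ r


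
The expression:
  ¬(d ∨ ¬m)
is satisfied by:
  {m: True, d: False}


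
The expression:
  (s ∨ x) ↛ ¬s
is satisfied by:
  {s: True}


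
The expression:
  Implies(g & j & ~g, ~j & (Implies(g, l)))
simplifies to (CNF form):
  True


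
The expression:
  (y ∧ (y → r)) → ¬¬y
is always true.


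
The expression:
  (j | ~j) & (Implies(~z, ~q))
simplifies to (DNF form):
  z | ~q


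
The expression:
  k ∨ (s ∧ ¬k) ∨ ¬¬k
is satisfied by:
  {k: True, s: True}
  {k: True, s: False}
  {s: True, k: False}


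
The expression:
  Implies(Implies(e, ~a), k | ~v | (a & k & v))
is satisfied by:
  {k: True, e: True, a: True, v: False}
  {k: True, e: True, a: False, v: False}
  {k: True, a: True, v: False, e: False}
  {k: True, a: False, v: False, e: False}
  {e: True, a: True, v: False, k: False}
  {e: True, a: False, v: False, k: False}
  {a: True, e: False, v: False, k: False}
  {a: False, e: False, v: False, k: False}
  {k: True, e: True, v: True, a: True}
  {k: True, e: True, v: True, a: False}
  {k: True, v: True, a: True, e: False}
  {k: True, v: True, a: False, e: False}
  {e: True, v: True, a: True, k: False}


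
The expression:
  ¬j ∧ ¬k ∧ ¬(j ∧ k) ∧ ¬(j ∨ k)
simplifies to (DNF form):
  ¬j ∧ ¬k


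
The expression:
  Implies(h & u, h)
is always true.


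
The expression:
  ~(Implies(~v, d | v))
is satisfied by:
  {d: False, v: False}


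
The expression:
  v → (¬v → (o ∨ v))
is always true.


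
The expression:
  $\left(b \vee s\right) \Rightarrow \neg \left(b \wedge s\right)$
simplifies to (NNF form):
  $\neg b \vee \neg s$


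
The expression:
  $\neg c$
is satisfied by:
  {c: False}


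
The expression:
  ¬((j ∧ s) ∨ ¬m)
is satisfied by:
  {m: True, s: False, j: False}
  {m: True, j: True, s: False}
  {m: True, s: True, j: False}


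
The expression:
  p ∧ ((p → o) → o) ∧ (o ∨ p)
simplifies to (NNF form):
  p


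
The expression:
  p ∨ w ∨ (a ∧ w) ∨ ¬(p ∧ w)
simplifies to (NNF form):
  True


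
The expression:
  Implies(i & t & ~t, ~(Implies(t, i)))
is always true.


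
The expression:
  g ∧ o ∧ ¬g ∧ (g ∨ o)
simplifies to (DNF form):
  False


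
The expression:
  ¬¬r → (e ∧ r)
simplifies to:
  e ∨ ¬r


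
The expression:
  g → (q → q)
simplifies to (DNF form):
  True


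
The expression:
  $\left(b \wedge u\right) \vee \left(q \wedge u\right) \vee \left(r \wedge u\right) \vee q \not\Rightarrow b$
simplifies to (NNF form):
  $\left(b \wedge u\right) \vee \left(q \wedge \neg b\right) \vee \left(r \wedge u\right)$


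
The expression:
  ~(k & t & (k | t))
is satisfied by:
  {k: False, t: False}
  {t: True, k: False}
  {k: True, t: False}


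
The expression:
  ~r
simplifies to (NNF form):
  ~r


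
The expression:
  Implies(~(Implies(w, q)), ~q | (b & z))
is always true.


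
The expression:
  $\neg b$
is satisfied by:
  {b: False}


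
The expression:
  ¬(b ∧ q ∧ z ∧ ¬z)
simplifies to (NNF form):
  True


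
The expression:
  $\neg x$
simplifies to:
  $\neg x$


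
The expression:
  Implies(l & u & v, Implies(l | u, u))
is always true.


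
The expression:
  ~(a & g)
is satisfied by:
  {g: False, a: False}
  {a: True, g: False}
  {g: True, a: False}


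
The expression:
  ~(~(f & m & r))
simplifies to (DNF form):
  f & m & r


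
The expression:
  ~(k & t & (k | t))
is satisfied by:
  {k: False, t: False}
  {t: True, k: False}
  {k: True, t: False}


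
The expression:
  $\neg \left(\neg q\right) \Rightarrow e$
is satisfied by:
  {e: True, q: False}
  {q: False, e: False}
  {q: True, e: True}


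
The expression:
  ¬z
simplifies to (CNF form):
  ¬z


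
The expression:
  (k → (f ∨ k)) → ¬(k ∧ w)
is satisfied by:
  {w: False, k: False}
  {k: True, w: False}
  {w: True, k: False}
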